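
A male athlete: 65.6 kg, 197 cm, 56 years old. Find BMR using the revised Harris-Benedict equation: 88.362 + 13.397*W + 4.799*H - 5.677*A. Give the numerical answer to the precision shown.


Intercept = 88.362
Weight contribution = 13.397 * 65.6 = 878.8432
Height contribution = 4.799 * 197 = 945.403
Age contribution = 5.677 * 56 = 317.912
BMR = 88.362 + 878.8432 + 945.403 - 317.912
= 1594.7 kcal/day

1594.7 kcal/day


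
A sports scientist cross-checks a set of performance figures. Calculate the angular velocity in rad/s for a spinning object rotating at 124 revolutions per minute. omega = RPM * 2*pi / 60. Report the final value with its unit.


omega = RPM * 2*pi / 60
= 124 * 6.28318531 / 60
= 12.985 rad/s

12.985 rad/s


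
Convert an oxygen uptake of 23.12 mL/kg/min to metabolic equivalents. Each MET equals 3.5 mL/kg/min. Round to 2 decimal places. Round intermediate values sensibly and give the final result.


One MET = 3.5 mL/kg/min
Number of METs = 23.12 / 3.5
= 6.61 METs

6.61 METs


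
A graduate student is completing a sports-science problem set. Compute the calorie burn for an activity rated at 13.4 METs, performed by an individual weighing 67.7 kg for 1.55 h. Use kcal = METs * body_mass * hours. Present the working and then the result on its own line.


Product of METs and mass = 13.4 * 67.7 = 907.18
Total kcal = 907.18 * 1.55 = 1406.13 kcal

1406.13 kcal


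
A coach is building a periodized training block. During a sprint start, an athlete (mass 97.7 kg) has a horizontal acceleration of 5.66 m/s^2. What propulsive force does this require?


Propulsive force = mass * acceleration
= 97.7 kg * 5.66 m/s^2
= 552.98 N

552.98 N


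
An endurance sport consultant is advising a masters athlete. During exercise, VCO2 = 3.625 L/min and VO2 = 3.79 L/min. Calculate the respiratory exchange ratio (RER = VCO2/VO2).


RER = VCO2 / VO2
= 3.625 / 3.79
= 0.9565

0.9565


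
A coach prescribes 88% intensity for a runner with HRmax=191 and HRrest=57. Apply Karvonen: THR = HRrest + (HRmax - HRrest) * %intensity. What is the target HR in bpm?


Heart rate reserve = 191 - 57 = 134
Intensity fraction = 88 / 100 = 0.88
THR = 57 + 134 * 0.88 = 174.92 bpm

174.92 bpm


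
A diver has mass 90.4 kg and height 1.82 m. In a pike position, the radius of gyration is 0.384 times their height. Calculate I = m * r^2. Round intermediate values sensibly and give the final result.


r = 0.384 * 1.82 = 0.69888 m
I = m * r^2 = 90.4 * 0.488433 = 44.154 kg*m^2

44.154 kg*m^2


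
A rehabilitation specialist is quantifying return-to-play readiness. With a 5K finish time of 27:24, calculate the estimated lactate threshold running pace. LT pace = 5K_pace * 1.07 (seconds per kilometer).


Race duration = 1644 s for 5 km
Average pace = 1644 / 5 = 328.8 s/km
LT pace = 328.8 * 1.07
= 351.82 s/km

351.82 s/km


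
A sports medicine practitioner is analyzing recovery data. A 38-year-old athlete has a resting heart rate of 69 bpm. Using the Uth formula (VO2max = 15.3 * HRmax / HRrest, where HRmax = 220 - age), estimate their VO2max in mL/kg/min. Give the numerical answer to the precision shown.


HRmax = 220 - 38 = 182 bpm
Ratio = HRmax / HRrest = 182 / 69 = 2.6377
VO2max = 15.3 * 2.6377 = 40.36 mL/kg/min

40.36 mL/kg/min


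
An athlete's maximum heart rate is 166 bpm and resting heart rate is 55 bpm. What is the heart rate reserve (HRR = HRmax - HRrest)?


HRR = HRmax - HRrest
= 166 - 55
= 111 bpm

111 bpm


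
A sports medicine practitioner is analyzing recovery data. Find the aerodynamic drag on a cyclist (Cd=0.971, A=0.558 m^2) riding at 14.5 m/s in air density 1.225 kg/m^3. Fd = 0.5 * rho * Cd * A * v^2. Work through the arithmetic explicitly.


Fd = 0.5 * 1.225 * 0.971 * 0.558 * 14.5^2
= 0.5 * 1.225 * 0.971 * 0.558 * 210.25
= 69.774 N

69.774 N


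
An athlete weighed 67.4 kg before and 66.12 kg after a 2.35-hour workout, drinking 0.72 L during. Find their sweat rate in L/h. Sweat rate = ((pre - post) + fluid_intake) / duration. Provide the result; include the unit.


Body mass change = 1.28 kg
Total sweat loss = 1.28 + 0.72 = 2.0 L
Rate = 2.0 / 2.35 = 0.851 L/h

0.851 L/h


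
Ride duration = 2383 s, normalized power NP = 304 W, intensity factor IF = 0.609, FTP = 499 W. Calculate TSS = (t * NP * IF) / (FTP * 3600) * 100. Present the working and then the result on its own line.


Numerator = 2383 * 304 * 0.609 = 441179.088
Denominator = 499 * 3600 = 1796400
TSS = 441179.088 / 1796400 * 100
= 24.56

24.56 TSS


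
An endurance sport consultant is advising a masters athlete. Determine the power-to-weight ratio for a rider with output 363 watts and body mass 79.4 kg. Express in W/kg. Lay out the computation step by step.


P/W = 363 / 79.4 = 4.572 W/kg

4.572 W/kg


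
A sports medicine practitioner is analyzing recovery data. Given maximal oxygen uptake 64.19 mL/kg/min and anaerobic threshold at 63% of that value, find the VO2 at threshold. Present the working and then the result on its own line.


Percentage as decimal = 0.63
VO2 at AT = 64.19 * 0.63 = 40.44 mL/kg/min

40.44 mL/kg/min


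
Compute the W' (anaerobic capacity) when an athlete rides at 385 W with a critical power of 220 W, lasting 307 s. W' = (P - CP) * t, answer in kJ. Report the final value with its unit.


Above-CP power = 165 W
Duration = 307 s
W' = 165 * 307 = 50655 J
Convert: 50655 / 1000 = 50.655 kJ

50.655 kJ


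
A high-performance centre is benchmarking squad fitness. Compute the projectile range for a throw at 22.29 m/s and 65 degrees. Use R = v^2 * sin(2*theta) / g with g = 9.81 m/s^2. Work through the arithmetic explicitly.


Two times the angle = 130 degrees
sin(130) = 0.766044
R = 496.8441 * 0.766044 / 9.81 = 38.798 m

38.798 m


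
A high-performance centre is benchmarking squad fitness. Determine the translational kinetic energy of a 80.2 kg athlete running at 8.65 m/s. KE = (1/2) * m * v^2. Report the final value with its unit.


KE = 0.5 * m * v^2
= 0.5 * 80.2 * 8.65^2
= 0.5 * 80.2 * 74.8225
= 3000.38 J

3000.38 J


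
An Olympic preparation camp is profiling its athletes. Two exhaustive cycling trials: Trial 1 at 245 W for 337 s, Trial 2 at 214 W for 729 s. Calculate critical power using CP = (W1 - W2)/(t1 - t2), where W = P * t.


W1 = 245 * 337 = 82565 J
W2 = 214 * 729 = 156006 J
CP = (82565 - 156006) / (337 - 729)
= -73441 / -392
= 187.35 W

187.35 W


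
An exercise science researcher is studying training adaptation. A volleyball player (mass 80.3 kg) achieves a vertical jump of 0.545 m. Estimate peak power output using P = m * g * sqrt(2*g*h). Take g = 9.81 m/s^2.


2 * g * h = 2 * 9.81 * 0.545 = 10.6929
sqrt(10.6929) = 3.27 m/s
P = 80.3 * 9.81 * 3.27 = 2575.92 W

2575.92 W


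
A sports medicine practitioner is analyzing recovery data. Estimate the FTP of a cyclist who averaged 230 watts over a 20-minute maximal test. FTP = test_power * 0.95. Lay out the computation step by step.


FTP = 230 * 0.95 = 218.5 W

218.5 W


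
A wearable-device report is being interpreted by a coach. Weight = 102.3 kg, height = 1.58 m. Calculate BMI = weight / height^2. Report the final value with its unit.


height^2 = 1.58^2 = 2.4964
BMI = 102.3 / 2.4964 = 40.98 kg/m^2

40.98 kg/m^2


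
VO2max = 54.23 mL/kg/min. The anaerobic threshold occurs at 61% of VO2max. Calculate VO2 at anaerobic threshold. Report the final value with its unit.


AT fraction = 61 / 100 = 0.61
AT VO2 = 54.23 * 0.61
= 33.08 mL/kg/min

33.08 mL/kg/min


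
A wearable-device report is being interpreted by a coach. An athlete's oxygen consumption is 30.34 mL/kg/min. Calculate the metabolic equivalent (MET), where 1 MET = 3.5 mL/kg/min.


MET = VO2 / 3.5
= 30.34 / 3.5
= 8.67 METs

8.67 METs


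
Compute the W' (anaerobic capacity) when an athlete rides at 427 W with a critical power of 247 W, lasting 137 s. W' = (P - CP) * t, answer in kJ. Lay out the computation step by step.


Above-CP power = 180 W
Duration = 137 s
W' = 180 * 137 = 24660 J
Convert: 24660 / 1000 = 24.66 kJ

24.66 kJ


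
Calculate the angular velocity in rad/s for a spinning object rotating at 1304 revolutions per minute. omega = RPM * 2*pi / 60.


omega = RPM * 2*pi / 60
= 1304 * 6.28318531 / 60
= 136.555 rad/s

136.555 rad/s


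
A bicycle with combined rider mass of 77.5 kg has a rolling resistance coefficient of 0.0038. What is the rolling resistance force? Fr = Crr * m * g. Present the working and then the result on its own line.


Fr = 0.0038 * 77.5 * 9.81
= 0.2945 * 9.81
= 2.889 N

2.889 N


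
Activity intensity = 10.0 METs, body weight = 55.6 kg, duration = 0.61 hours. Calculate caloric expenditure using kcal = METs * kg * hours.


kcal = 10.0 * 55.6 * 0.61
= 556.0 * 0.61
= 339.16 kcal

339.16 kcal


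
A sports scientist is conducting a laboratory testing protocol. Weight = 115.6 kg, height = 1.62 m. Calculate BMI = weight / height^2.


height^2 = 1.62^2 = 2.6244
BMI = 115.6 / 2.6244 = 44.05 kg/m^2

44.05 kg/m^2


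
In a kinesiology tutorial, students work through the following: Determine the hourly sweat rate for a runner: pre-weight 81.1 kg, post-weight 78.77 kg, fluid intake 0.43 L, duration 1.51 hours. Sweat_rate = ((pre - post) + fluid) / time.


Mass lost = 81.1 - 78.77 = 2.33 kg
Add fluid consumed: 2.33 + 0.43 = 2.76 L total sweat
Sweat rate = 2.76 / 1.51 = 1.828 L/h

1.828 L/h


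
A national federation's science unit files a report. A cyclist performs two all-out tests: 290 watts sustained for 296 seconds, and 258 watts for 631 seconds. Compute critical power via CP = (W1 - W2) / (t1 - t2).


W1 = P1 * t1 = 290 * 296 = 85840 J
W2 = P2 * t2 = 258 * 631 = 162798 J
CP = (85840 - 162798) / (296 - 631)
= 229.73 W

229.73 W


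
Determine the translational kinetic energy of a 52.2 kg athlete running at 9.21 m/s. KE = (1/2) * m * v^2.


KE = 0.5 * m * v^2
= 0.5 * 52.2 * 9.21^2
= 0.5 * 52.2 * 84.8241
= 2213.91 J

2213.91 J


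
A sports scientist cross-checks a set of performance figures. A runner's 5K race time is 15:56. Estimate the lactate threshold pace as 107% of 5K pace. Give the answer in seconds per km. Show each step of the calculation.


Total race time = 15*60 + 56 = 956 seconds
5K pace = 956 / 5 = 191.2 sec/km
LT pace = 191.2 * 1.07 = 204.58 sec/km

204.58 s/km


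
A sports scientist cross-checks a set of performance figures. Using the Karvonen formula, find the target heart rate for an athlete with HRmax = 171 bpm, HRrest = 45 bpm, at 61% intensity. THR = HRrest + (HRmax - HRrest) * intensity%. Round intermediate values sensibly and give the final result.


HRR = 171 - 45 = 126
THR = 45 + 126 * 0.61
= 45 + 76.86
= 121.86 bpm

121.86 bpm


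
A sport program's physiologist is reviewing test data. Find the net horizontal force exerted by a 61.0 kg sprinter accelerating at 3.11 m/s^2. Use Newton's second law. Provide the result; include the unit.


Newton's second law: F = m * a
F = 61.0 * 3.11 = 189.71 N

189.71 N


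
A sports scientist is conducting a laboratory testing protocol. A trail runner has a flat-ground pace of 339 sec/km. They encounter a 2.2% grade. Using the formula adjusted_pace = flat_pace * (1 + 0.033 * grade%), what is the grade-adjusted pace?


Grade factor = 1 + 0.033 * 2.2 = 1.0726
Adjusted = 339 * 1.0726 = 363.61 sec/km

363.61 s/km


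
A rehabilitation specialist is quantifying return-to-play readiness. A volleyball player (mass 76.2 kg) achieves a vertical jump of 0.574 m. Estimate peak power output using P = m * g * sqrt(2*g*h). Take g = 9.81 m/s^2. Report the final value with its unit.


2 * g * h = 2 * 9.81 * 0.574 = 11.26188
sqrt(11.26188) = 3.355872 m/s
P = 76.2 * 9.81 * 3.355872 = 2508.59 W

2508.59 W


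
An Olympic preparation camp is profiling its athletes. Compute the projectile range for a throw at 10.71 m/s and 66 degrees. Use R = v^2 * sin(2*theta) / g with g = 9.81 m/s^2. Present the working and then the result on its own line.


Two times the angle = 132 degrees
sin(132) = 0.743145
R = 114.7041 * 0.743145 / 9.81 = 8.689 m

8.689 m


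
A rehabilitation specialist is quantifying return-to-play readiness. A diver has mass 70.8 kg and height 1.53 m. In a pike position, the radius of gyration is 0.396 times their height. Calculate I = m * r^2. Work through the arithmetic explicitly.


r = 0.396 * 1.53 = 0.60588 m
I = m * r^2 = 70.8 * 0.367091 = 25.99 kg*m^2

25.99 kg*m^2


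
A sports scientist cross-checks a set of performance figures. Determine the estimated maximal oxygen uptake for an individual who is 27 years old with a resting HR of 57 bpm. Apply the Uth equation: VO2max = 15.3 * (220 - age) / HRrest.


HRmax = 220 - 27 = 193
VO2max = 15.3 * (193 / 57)
= 15.3 * 3.386
= 51.81 mL/kg/min

51.81 mL/kg/min


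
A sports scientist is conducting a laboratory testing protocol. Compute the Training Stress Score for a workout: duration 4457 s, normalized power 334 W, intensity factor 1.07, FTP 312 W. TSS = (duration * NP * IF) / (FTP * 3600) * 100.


Product = 4457 * 334 * 1.07 = 1592842.66
Base = 312 * 3600 = 1123200
TSS = 1592842.66 / 1123200 * 100 = 141.81

141.81 TSS


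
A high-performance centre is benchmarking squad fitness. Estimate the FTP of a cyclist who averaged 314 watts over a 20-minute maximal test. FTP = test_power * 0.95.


FTP = 314 * 0.95 = 298.3 W

298.3 W


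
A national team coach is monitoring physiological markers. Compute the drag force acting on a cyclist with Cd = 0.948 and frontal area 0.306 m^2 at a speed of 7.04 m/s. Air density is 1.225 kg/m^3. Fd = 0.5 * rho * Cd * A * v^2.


Step 1: v^2 = 49.5616
Step 2: Fd = 0.5 * 1.225 * 0.948 * 0.306 * 49.5616
= 8.806 N

8.806 N


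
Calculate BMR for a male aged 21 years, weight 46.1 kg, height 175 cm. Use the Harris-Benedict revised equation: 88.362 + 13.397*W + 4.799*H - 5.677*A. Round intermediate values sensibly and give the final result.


Substituting values:
W term = 13.397 * 46.1 = 617.6017
H term = 4.799 * 175 = 839.825
A term = 5.677 * 21 = 119.217
BMR = 1426.57 kcal/day

1426.57 kcal/day


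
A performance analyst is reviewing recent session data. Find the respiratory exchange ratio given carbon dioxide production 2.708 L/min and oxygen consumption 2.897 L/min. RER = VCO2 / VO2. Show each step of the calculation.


VCO2 = 2.708 L/min
VO2 = 2.897 L/min
RER = 2.708 / 2.897 = 0.9348

0.9348


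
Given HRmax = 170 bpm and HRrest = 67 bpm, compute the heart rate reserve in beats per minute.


Heart rate reserve = maximum HR minus resting HR
HRR = 170 - 67 = 103 bpm

103 bpm


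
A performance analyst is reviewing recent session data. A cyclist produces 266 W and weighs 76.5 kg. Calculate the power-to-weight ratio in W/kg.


P/W = power / mass
= 266 / 76.5
= 3.477 W/kg

3.477 W/kg


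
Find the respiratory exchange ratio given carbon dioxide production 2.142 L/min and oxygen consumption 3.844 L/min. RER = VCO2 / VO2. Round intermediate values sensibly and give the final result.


VCO2 = 2.142 L/min
VO2 = 3.844 L/min
RER = 2.142 / 3.844 = 0.5572

0.5572


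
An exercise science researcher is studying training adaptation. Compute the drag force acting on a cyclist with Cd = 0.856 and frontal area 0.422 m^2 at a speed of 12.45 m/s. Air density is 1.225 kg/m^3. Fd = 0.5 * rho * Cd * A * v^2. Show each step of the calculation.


Step 1: v^2 = 155.0025
Step 2: Fd = 0.5 * 1.225 * 0.856 * 0.422 * 155.0025
= 34.295 N

34.295 N


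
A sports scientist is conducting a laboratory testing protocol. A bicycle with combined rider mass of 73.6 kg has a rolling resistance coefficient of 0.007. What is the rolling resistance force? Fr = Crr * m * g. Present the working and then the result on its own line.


Fr = 0.007 * 73.6 * 9.81
= 0.5152 * 9.81
= 5.054 N

5.054 N


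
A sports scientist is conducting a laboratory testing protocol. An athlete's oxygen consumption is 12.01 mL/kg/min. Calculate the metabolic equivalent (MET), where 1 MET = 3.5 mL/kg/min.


MET = VO2 / 3.5
= 12.01 / 3.5
= 3.43 METs

3.43 METs


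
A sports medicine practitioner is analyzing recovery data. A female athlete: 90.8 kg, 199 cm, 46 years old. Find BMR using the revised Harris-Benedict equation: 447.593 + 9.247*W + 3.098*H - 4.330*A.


Intercept = 447.593
Weight contribution = 9.247 * 90.8 = 839.6276
Height contribution = 3.098 * 199 = 616.502
Age contribution = 4.33 * 46 = 199.18
BMR = 447.593 + 839.6276 + 616.502 - 199.18
= 1704.54 kcal/day

1704.54 kcal/day


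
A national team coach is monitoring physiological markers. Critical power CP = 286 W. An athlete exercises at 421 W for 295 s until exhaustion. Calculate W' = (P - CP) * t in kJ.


P - CP = 421 - 286 = 135 W
W' = 135 * 295 = 39825 J
= 39825 / 1000 = 39.825 kJ

39.825 kJ


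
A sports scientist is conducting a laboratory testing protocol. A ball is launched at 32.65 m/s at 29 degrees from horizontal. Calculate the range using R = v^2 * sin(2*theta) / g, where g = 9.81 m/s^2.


sin(2 * 29) = sin(58) = 0.848048
v^2 = 32.65^2 = 1066.0225
R = 1066.0225 * 0.848048 / 9.81
= 92.155 m

92.155 m


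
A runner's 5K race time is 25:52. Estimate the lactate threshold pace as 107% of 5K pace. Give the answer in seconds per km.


Total race time = 25*60 + 52 = 1552 seconds
5K pace = 1552 / 5 = 310.4 sec/km
LT pace = 310.4 * 1.07 = 332.13 sec/km

332.13 s/km


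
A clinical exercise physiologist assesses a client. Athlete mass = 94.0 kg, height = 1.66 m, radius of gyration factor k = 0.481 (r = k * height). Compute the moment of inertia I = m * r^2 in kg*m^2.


r = k * height = 0.481 * 1.66 = 0.79846 m
r^2 = 0.79846^2 = 0.637538
I = 94.0 * 0.637538 = 59.929 kg*m^2

59.929 kg*m^2


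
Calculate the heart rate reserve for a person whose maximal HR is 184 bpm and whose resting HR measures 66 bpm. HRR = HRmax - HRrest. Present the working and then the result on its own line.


HRmax = 184 bpm
HRrest = 66 bpm
HRR = 184 - 66 = 118 bpm

118 bpm


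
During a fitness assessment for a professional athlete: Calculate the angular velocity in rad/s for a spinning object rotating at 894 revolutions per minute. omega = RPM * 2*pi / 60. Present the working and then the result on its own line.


omega = RPM * 2*pi / 60
= 894 * 6.28318531 / 60
= 93.619 rad/s

93.619 rad/s


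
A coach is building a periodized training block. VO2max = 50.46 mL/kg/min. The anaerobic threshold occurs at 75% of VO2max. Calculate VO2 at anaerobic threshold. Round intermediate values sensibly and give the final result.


AT fraction = 75 / 100 = 0.75
AT VO2 = 50.46 * 0.75
= 37.85 mL/kg/min

37.85 mL/kg/min


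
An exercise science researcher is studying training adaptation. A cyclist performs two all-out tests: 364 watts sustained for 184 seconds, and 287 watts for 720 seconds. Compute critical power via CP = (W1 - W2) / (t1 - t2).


W1 = P1 * t1 = 364 * 184 = 66976 J
W2 = P2 * t2 = 287 * 720 = 206640 J
CP = (66976 - 206640) / (184 - 720)
= 260.57 W

260.57 W


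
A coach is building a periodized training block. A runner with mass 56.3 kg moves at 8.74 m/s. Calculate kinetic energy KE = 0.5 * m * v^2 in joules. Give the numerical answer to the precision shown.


v^2 = 8.74^2 = 76.3876
KE = 0.5 * 56.3 * 76.3876
= 2150.31 J

2150.31 J


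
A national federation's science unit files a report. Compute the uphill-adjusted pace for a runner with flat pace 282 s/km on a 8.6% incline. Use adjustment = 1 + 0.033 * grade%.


Adjustment factor = 1 + 0.033 * 8.6 = 1.2838
Grade-adjusted pace = 282 * 1.2838 = 362.03 s/km

362.03 s/km


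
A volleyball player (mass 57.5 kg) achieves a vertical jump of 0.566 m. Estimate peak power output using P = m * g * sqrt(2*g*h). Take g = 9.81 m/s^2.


2 * g * h = 2 * 9.81 * 0.566 = 11.10492
sqrt(11.10492) = 3.332405 m/s
P = 57.5 * 9.81 * 3.332405 = 1879.73 W

1879.73 W


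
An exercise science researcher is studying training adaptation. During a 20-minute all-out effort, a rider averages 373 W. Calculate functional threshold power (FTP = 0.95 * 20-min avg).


FTP = 0.95 * 373
= 354.35 W

354.35 W


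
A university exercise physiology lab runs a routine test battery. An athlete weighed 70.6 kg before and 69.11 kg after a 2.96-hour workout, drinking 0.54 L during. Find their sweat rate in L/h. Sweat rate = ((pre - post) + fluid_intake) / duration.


Body mass change = 1.49 kg
Total sweat loss = 1.49 + 0.54 = 2.03 L
Rate = 2.03 / 2.96 = 0.686 L/h

0.686 L/h


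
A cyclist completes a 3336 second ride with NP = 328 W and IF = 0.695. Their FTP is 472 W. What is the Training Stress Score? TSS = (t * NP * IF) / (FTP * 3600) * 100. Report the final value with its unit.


t * NP * IF = 3336 * 328 * 0.695 = 760474.56
FTP * 3600 = 1699200
TSS = (760474.56 / 1699200) * 100 = 44.75

44.75 TSS


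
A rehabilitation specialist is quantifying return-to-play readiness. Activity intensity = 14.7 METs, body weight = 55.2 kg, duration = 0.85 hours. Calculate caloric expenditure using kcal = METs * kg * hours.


kcal = 14.7 * 55.2 * 0.85
= 811.44 * 0.85
= 689.72 kcal

689.72 kcal


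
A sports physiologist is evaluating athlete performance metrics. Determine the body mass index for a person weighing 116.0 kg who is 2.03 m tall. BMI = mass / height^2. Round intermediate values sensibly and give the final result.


BMI = mass / height^2
= 116.0 / 2.03^2
= 116.0 / 4.1209
= 28.15 kg/m^2

28.15 kg/m^2


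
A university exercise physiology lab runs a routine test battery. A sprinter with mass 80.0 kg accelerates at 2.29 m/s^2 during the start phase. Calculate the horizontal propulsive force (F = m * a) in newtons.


F = m * a
= 80.0 * 2.29
= 183.2 N

183.2 N


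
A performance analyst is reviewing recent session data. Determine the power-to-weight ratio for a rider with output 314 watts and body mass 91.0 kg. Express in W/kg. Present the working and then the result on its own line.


P/W = 314 / 91.0 = 3.451 W/kg

3.451 W/kg


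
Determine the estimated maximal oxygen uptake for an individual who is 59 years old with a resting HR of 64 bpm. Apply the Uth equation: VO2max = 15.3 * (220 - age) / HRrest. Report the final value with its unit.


HRmax = 220 - 59 = 161
VO2max = 15.3 * (161 / 64)
= 15.3 * 2.5156
= 38.49 mL/kg/min

38.49 mL/kg/min


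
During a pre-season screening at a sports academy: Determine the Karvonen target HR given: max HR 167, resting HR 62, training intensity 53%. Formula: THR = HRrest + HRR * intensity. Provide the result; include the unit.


HRR = HRmax - HRrest = 167 - 62 = 105
THR = 62 + 105 * 0.53
= 117.65 bpm

117.65 bpm


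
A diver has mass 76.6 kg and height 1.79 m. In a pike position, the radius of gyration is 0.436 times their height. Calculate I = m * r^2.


r = 0.436 * 1.79 = 0.78044 m
I = m * r^2 = 76.6 * 0.609087 = 46.656 kg*m^2

46.656 kg*m^2


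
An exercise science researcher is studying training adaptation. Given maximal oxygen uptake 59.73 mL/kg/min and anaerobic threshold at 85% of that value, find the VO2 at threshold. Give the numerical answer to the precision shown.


Percentage as decimal = 0.85
VO2 at AT = 59.73 * 0.85 = 50.77 mL/kg/min

50.77 mL/kg/min


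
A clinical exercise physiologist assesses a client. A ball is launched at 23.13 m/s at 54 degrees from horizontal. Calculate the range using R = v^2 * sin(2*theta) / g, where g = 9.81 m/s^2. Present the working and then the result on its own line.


sin(2 * 54) = sin(108) = 0.951057
v^2 = 23.13^2 = 534.9969
R = 534.9969 * 0.951057 / 9.81
= 51.867 m

51.867 m


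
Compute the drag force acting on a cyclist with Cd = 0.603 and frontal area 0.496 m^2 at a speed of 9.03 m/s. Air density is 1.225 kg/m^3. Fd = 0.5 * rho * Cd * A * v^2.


Step 1: v^2 = 81.5409
Step 2: Fd = 0.5 * 1.225 * 0.603 * 0.496 * 81.5409
= 14.938 N

14.938 N


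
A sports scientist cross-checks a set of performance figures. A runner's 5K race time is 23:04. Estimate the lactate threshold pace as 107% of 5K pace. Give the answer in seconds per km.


Total race time = 23*60 + 4 = 1384 seconds
5K pace = 1384 / 5 = 276.8 sec/km
LT pace = 276.8 * 1.07 = 296.18 sec/km

296.18 s/km


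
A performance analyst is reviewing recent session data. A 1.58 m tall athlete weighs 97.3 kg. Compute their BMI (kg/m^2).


height^2 = 2.4964 m^2
BMI = 97.3 / 2.4964 = 38.98 kg/m^2

38.98 kg/m^2


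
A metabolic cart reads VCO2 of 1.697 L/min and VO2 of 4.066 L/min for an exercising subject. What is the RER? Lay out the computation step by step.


RER = VCO2 / VO2 = 1.697 / 4.066 = 0.4174

0.4174


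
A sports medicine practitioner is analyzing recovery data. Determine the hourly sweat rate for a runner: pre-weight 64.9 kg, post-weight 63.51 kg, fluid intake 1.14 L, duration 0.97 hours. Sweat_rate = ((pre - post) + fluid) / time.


Mass lost = 64.9 - 63.51 = 1.39 kg
Add fluid consumed: 1.39 + 1.14 = 2.53 L total sweat
Sweat rate = 2.53 / 0.97 = 2.608 L/h

2.608 L/h


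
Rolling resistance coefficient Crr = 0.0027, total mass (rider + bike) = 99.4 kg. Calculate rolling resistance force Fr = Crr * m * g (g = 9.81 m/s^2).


Fr = Crr * m * g
= 0.0027 * 99.4 * 9.81
= 2.633 N

2.633 N


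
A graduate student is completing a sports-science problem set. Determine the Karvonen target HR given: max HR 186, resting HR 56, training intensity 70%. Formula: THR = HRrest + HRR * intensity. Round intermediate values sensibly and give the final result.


HRR = HRmax - HRrest = 186 - 56 = 130
THR = 56 + 130 * 0.7
= 147.0 bpm

147.0 bpm


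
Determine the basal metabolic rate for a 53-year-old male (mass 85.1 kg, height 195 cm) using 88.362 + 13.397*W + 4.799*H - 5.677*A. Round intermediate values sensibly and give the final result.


BMR = 88.362 + 13.397*85.1 + 4.799*195 - 5.677*53
= 1863.37 kcal/day

1863.37 kcal/day


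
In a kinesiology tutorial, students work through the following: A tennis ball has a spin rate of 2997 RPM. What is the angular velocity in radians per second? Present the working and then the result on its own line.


Convert RPM to rad/s: multiply by 2*pi and divide by 60
omega = 2997 * 2 * pi / 60
= 313.845 rad/s

313.845 rad/s


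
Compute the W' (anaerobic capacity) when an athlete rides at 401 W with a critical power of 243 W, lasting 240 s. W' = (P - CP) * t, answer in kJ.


Above-CP power = 158 W
Duration = 240 s
W' = 158 * 240 = 37920 J
Convert: 37920 / 1000 = 37.92 kJ

37.92 kJ


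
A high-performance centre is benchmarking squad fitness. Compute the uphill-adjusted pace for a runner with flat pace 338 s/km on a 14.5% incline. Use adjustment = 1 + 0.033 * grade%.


Adjustment factor = 1 + 0.033 * 14.5 = 1.4785
Grade-adjusted pace = 338 * 1.4785 = 499.73 s/km

499.73 s/km


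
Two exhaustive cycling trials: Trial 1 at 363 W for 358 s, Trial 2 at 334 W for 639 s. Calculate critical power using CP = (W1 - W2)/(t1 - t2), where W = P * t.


W1 = 363 * 358 = 129954 J
W2 = 334 * 639 = 213426 J
CP = (129954 - 213426) / (358 - 639)
= -83472 / -281
= 297.05 W

297.05 W


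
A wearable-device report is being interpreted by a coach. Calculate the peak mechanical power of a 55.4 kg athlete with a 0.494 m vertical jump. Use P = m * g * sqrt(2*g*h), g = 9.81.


First, sqrt(2gh) = sqrt(2 * 9.81 * 0.494)
= sqrt(9.69228) = 3.113243 m/s
Power = 55.4 * 9.81 * 3.113243 = 1691.97 W

1691.97 W


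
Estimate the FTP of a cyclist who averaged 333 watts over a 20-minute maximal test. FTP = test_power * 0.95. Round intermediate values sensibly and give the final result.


FTP = 333 * 0.95 = 316.35 W

316.35 W


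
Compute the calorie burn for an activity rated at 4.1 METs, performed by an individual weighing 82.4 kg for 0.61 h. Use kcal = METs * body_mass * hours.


Product of METs and mass = 4.1 * 82.4 = 337.84
Total kcal = 337.84 * 0.61 = 206.08 kcal

206.08 kcal


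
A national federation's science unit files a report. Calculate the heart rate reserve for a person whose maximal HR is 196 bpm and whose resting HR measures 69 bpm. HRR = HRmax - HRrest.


HRmax = 196 bpm
HRrest = 69 bpm
HRR = 196 - 69 = 127 bpm

127 bpm


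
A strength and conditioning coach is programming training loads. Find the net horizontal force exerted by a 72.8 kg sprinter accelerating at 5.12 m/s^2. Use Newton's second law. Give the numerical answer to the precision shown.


Newton's second law: F = m * a
F = 72.8 * 5.12 = 372.74 N

372.74 N


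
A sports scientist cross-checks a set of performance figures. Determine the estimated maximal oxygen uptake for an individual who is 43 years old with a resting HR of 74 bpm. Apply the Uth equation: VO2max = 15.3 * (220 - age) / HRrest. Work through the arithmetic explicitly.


HRmax = 220 - 43 = 177
VO2max = 15.3 * (177 / 74)
= 15.3 * 2.3919
= 36.6 mL/kg/min

36.6 mL/kg/min


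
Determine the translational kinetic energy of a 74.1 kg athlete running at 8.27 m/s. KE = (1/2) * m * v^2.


KE = 0.5 * m * v^2
= 0.5 * 74.1 * 8.27^2
= 0.5 * 74.1 * 68.3929
= 2533.96 J

2533.96 J


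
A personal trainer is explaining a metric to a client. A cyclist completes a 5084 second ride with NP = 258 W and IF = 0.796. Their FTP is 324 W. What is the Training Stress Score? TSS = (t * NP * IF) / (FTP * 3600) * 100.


t * NP * IF = 5084 * 258 * 0.796 = 1044090.912
FTP * 3600 = 1166400
TSS = (1044090.912 / 1166400) * 100 = 89.51

89.51 TSS


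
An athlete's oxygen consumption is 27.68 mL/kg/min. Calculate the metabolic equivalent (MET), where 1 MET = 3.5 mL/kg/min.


MET = VO2 / 3.5
= 27.68 / 3.5
= 7.91 METs

7.91 METs


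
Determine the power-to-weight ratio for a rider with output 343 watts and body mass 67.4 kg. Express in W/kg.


P/W = 343 / 67.4 = 5.089 W/kg

5.089 W/kg


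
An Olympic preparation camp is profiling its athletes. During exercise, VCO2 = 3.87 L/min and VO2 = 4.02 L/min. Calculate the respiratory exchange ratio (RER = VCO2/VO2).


RER = VCO2 / VO2
= 3.87 / 4.02
= 0.9627

0.9627


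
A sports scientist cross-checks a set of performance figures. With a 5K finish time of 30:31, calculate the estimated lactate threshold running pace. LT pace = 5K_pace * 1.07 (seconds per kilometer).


Race duration = 1831 s for 5 km
Average pace = 1831 / 5 = 366.2 s/km
LT pace = 366.2 * 1.07
= 391.83 s/km

391.83 s/km


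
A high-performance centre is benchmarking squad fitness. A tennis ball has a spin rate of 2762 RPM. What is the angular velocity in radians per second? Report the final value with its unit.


Convert RPM to rad/s: multiply by 2*pi and divide by 60
omega = 2762 * 2 * pi / 60
= 289.236 rad/s

289.236 rad/s


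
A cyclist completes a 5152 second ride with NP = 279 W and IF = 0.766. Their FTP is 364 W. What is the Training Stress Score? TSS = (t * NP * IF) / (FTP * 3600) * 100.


t * NP * IF = 5152 * 279 * 0.766 = 1101054.528
FTP * 3600 = 1310400
TSS = (1101054.528 / 1310400) * 100 = 84.02

84.02 TSS


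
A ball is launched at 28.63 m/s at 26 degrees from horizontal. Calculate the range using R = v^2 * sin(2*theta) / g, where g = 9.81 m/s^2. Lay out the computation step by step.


sin(2 * 26) = sin(52) = 0.788011
v^2 = 28.63^2 = 819.6769
R = 819.6769 * 0.788011 / 9.81
= 65.842 m

65.842 m


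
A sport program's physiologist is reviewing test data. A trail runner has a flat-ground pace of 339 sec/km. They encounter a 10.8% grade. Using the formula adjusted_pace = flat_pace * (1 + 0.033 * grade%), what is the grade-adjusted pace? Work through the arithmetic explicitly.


Grade factor = 1 + 0.033 * 10.8 = 1.3564
Adjusted = 339 * 1.3564 = 459.82 sec/km

459.82 s/km


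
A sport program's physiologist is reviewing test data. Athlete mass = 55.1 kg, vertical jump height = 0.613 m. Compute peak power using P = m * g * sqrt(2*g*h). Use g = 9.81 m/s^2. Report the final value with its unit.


sqrt(2 * 9.81 * 0.613) = sqrt(12.02706) = 3.468005 m/s
P = 55.1 * 9.81 * 3.468005
= 1874.56 W

1874.56 W


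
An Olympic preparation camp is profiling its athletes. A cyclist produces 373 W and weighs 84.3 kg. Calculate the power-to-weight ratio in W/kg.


P/W = power / mass
= 373 / 84.3
= 4.425 W/kg

4.425 W/kg


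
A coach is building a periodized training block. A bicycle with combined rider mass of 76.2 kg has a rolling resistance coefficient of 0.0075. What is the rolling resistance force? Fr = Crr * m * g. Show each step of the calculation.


Fr = 0.0075 * 76.2 * 9.81
= 0.5715 * 9.81
= 5.606 N

5.606 N


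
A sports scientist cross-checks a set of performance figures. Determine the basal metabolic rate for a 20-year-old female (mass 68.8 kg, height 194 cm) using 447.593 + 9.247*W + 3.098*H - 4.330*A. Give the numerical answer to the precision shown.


BMR = 447.593 + 9.247*68.8 + 3.098*194 - 4.330*20
= 1598.2 kcal/day

1598.2 kcal/day


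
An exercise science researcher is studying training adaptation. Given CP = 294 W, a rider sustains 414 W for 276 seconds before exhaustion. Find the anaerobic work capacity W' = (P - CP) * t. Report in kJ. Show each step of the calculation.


Excess power = 414 - 294 = 120 W
Work above CP = 120 * 276 = 33120 J
W' = 33.12 kJ

33.12 kJ


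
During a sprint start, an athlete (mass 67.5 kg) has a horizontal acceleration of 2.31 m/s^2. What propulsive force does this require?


Propulsive force = mass * acceleration
= 67.5 kg * 2.31 m/s^2
= 155.93 N

155.93 N


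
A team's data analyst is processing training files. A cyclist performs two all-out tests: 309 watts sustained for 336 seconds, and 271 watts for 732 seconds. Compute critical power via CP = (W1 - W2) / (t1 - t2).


W1 = P1 * t1 = 309 * 336 = 103824 J
W2 = P2 * t2 = 271 * 732 = 198372 J
CP = (103824 - 198372) / (336 - 732)
= 238.76 W

238.76 W


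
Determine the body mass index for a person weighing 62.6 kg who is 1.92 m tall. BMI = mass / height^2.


BMI = mass / height^2
= 62.6 / 1.92^2
= 62.6 / 3.6864
= 16.98 kg/m^2

16.98 kg/m^2


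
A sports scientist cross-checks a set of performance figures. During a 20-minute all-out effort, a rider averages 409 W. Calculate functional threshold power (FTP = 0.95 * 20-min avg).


FTP = 0.95 * 409
= 388.55 W

388.55 W


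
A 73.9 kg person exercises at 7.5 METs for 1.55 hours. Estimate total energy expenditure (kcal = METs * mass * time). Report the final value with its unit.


Energy = METs * mass(kg) * time(h)
= 7.5 * 73.9 * 1.55
= 859.09 kcal

859.09 kcal


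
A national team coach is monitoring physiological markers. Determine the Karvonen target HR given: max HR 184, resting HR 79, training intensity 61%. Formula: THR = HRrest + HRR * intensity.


HRR = HRmax - HRrest = 184 - 79 = 105
THR = 79 + 105 * 0.61
= 143.05 bpm

143.05 bpm


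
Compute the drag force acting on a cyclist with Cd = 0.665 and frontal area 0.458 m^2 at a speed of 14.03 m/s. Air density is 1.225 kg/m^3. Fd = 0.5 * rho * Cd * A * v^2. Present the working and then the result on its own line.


Step 1: v^2 = 196.8409
Step 2: Fd = 0.5 * 1.225 * 0.665 * 0.458 * 196.8409
= 36.72 N

36.72 N


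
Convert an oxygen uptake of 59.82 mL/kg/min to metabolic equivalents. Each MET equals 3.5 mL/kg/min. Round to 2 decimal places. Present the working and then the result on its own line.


One MET = 3.5 mL/kg/min
Number of METs = 59.82 / 3.5
= 17.09 METs

17.09 METs


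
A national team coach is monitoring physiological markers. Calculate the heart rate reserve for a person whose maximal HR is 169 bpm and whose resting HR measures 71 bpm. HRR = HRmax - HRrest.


HRmax = 169 bpm
HRrest = 71 bpm
HRR = 169 - 71 = 98 bpm

98 bpm


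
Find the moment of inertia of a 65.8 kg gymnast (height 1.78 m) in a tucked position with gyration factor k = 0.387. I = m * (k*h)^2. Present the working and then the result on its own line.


Radius of gyration = 0.387 * 1.78 = 0.68886 m
I = 65.8 * 0.68886^2
= 65.8 * 0.474528
= 31.224 kg*m^2

31.224 kg*m^2


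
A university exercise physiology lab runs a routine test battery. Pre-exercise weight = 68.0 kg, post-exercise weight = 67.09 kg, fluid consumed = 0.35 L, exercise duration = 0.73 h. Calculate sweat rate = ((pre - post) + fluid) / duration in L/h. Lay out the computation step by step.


Weight loss = 68.0 - 67.09 = 0.91 kg (approx L)
Total sweat = 0.91 + 0.35 = 1.26 L
Sweat rate = 1.26 / 0.73 = 1.726 L/h

1.726 L/h


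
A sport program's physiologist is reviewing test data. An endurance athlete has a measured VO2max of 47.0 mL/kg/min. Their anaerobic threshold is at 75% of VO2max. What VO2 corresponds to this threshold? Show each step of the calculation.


Anaerobic threshold VO2 = VO2max * 75%
= 47.0 * 0.75
= 35.25 mL/kg/min

35.25 mL/kg/min


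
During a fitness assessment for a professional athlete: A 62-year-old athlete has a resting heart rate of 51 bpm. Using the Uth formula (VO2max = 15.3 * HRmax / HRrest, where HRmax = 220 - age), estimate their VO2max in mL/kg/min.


HRmax = 220 - 62 = 158 bpm
Ratio = HRmax / HRrest = 158 / 51 = 3.098
VO2max = 15.3 * 3.098 = 47.4 mL/kg/min

47.4 mL/kg/min


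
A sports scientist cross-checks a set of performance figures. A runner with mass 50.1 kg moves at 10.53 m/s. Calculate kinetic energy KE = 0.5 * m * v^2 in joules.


v^2 = 10.53^2 = 110.8809
KE = 0.5 * 50.1 * 110.8809
= 2777.57 J

2777.57 J


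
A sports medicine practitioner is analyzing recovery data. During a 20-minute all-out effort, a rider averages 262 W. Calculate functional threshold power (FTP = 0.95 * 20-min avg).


FTP = 0.95 * 262
= 248.9 W

248.9 W


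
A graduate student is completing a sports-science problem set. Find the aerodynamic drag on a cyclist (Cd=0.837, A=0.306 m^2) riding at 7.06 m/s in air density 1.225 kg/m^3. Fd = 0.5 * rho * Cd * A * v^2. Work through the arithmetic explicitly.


Fd = 0.5 * 1.225 * 0.837 * 0.306 * 7.06^2
= 0.5 * 1.225 * 0.837 * 0.306 * 49.8436
= 7.819 N

7.819 N


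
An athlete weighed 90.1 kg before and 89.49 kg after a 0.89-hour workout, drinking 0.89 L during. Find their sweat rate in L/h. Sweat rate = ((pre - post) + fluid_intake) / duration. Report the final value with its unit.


Body mass change = 0.61 kg
Total sweat loss = 0.61 + 0.89 = 1.5 L
Rate = 1.5 / 0.89 = 1.685 L/h

1.685 L/h


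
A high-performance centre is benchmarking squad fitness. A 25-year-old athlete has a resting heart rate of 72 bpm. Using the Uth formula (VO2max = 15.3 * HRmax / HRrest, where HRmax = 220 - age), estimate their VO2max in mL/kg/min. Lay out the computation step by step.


HRmax = 220 - 25 = 195 bpm
Ratio = HRmax / HRrest = 195 / 72 = 2.7083
VO2max = 15.3 * 2.7083 = 41.44 mL/kg/min

41.44 mL/kg/min


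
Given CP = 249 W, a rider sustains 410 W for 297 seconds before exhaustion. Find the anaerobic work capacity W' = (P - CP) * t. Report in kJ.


Excess power = 410 - 249 = 161 W
Work above CP = 161 * 297 = 47817 J
W' = 47.817 kJ

47.817 kJ


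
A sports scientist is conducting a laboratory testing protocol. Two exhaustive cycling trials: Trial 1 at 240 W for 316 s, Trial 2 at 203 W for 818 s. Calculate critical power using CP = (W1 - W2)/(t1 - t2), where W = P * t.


W1 = 240 * 316 = 75840 J
W2 = 203 * 818 = 166054 J
CP = (75840 - 166054) / (316 - 818)
= -90214 / -502
= 179.71 W

179.71 W


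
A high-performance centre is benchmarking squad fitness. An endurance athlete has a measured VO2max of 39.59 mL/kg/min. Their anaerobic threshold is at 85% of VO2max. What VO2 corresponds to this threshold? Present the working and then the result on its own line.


Anaerobic threshold VO2 = VO2max * 85%
= 39.59 * 0.85
= 33.65 mL/kg/min

33.65 mL/kg/min


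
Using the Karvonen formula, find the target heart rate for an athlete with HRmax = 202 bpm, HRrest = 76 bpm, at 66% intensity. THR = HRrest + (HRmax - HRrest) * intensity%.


HRR = 202 - 76 = 126
THR = 76 + 126 * 0.66
= 76 + 83.16
= 159.16 bpm

159.16 bpm


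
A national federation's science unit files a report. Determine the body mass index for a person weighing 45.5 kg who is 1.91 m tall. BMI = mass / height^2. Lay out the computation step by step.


BMI = mass / height^2
= 45.5 / 1.91^2
= 45.5 / 3.6481
= 12.47 kg/m^2

12.47 kg/m^2
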